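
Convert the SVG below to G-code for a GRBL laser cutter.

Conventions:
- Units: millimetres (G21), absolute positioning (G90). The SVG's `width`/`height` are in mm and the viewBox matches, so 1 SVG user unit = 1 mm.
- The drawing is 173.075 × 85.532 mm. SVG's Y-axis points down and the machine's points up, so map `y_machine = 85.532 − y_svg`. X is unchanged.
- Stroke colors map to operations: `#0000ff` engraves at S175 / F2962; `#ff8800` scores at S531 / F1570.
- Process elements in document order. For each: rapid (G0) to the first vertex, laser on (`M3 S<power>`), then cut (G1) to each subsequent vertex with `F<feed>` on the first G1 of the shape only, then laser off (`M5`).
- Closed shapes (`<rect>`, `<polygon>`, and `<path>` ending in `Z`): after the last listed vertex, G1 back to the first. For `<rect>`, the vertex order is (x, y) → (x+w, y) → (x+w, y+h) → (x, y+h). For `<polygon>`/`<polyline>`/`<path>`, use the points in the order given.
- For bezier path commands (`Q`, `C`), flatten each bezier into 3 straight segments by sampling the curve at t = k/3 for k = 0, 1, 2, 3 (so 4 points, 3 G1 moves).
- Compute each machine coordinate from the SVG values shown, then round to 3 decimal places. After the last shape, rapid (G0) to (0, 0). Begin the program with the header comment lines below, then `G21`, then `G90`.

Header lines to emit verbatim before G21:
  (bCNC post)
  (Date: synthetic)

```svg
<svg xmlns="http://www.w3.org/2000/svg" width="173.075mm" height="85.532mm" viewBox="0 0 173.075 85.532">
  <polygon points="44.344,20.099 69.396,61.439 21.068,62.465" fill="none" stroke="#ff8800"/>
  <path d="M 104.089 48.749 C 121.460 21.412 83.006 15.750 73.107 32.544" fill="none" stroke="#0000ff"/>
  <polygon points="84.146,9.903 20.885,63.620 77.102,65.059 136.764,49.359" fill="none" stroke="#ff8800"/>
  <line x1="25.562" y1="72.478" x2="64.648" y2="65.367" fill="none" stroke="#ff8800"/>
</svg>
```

Since the viewBox matches the mm dimensions, user units are millimetres directly. The only transform is the Y-flip y_m = 85.532 − y_svg.

Shape 1 is a regular polygon drawn with `<polygon>`. Its stroke #ff8800 means score at S531, F1570. After flipping Y the toolpath is (44.344,65.433) → (69.396,24.093) → (21.068,23.067) → (44.344,65.433), returning to the start.

Shape 2 is a cubic bezier drawn with `<path>`. Its stroke #0000ff means engrave at S175, F2962. After flipping Y the toolpath is (104.089,36.783) → (105.977,56.866) → (89.399,62.326) → (73.107,52.988).

Shape 3 is a closed polygon drawn with `<polygon>`. Its stroke #ff8800 means score at S531, F1570. After flipping Y the toolpath is (84.146,75.629) → (20.885,21.912) → (77.102,20.473) → (136.764,36.173) → (84.146,75.629), returning to the start.

Shape 4 is a line segment drawn with `<line>`. Its stroke #ff8800 means score at S531, F1570. After flipping Y the toolpath is (25.562,13.054) → (64.648,20.165).

(bCNC post)
(Date: synthetic)
G21
G90
G0 X44.344 Y65.433
M3 S531
G1 X69.396 Y24.093 F1570
G1 X21.068 Y23.067
G1 X44.344 Y65.433
M5
G0 X104.089 Y36.783
M3 S175
G1 X105.977 Y56.866 F2962
G1 X89.399 Y62.326
G1 X73.107 Y52.988
M5
G0 X84.146 Y75.629
M3 S531
G1 X20.885 Y21.912 F1570
G1 X77.102 Y20.473
G1 X136.764 Y36.173
G1 X84.146 Y75.629
M5
G0 X25.562 Y13.054
M3 S531
G1 X64.648 Y20.165 F1570
M5
G0 X0.000 Y0.000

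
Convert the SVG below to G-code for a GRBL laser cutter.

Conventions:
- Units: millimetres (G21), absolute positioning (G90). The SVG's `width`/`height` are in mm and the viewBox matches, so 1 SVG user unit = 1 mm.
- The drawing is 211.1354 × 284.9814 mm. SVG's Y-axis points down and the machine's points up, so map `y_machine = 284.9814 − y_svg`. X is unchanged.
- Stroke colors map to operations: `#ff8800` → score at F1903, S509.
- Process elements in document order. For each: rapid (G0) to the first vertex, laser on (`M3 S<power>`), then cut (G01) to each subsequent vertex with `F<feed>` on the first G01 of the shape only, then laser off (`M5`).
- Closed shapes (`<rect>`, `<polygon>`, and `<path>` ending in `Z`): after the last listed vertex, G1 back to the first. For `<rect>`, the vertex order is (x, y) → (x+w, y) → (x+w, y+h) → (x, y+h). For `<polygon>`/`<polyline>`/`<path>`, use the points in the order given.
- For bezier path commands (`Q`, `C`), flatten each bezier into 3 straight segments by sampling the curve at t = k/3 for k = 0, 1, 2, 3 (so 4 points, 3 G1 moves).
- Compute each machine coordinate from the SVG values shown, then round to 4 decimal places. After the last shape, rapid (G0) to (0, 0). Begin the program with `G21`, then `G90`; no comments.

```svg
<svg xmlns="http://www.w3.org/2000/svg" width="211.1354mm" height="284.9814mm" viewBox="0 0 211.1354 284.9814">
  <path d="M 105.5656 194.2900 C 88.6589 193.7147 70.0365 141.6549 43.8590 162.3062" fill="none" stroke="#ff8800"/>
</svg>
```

viewBox `0 0 211.1354 284.9814` with mm width/height → 1 unit = 1 mm. Flip: y_m = 284.9814 − y_svg.

**Shape 1** — `<path>` cubic bezier, stroke `#ff8800` → score (S509, F1903). Control points (SVG): P0=(105.5656,194.2900), P1=(88.6589,193.7147), P2=(70.0365,141.6549), P3=(43.8590,162.3062); sampled at t=k/3. Machine vertices: (105.5656,90.6914) → (87.8707,103.8284) → (67.7344,123.6893) → (43.8590,122.6752). Open path.

G21
G90
G0 X105.5656 Y90.6914
M3 S509
G01 X87.8707 Y103.8284 F1903
G01 X67.7344 Y123.6893
G01 X43.8590 Y122.6752
M5
G0 X0.0000 Y0.0000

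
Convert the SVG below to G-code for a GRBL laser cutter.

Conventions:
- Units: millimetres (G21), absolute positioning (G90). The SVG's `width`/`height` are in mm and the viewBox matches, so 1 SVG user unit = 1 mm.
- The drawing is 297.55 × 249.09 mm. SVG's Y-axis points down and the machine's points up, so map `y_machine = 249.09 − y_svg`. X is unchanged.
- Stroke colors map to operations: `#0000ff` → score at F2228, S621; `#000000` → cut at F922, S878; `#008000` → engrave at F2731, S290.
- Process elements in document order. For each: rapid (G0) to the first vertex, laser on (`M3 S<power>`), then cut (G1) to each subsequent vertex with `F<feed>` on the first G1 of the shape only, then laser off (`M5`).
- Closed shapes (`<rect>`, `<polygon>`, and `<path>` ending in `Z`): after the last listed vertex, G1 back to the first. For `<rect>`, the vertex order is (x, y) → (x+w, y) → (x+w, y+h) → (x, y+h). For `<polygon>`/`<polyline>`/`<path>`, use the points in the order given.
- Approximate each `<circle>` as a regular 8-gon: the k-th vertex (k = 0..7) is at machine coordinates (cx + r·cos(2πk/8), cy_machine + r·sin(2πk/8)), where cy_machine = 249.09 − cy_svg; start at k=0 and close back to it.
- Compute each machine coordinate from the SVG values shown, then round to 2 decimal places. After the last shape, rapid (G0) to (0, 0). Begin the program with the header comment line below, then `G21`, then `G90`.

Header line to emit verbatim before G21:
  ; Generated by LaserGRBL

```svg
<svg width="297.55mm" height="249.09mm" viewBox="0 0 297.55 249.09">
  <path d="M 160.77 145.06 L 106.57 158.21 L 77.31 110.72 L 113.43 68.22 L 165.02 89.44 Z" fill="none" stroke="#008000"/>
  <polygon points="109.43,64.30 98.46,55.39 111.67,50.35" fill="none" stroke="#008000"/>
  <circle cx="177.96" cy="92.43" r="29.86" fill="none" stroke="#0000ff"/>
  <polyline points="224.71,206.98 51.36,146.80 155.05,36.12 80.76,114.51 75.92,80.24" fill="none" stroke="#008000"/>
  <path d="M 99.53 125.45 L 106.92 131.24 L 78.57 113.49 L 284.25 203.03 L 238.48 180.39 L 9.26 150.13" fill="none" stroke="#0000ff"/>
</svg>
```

Since the viewBox matches the mm dimensions, user units are millimetres directly. The only transform is the Y-flip y_m = 249.09 − y_svg.

Shape 1 is a regular polygon drawn with `<path>`. Its stroke #008000 means engrave at S290, F2731. After flipping Y the toolpath is (160.77,104.03) → (106.57,90.88) → (77.31,138.37) → (113.43,180.87) → (165.02,159.65) → (160.77,104.03), returning to the start.

Shape 2 is a regular polygon drawn with `<polygon>`. Its stroke #008000 means engrave at S290, F2731. After flipping Y the toolpath is (109.43,184.79) → (98.46,193.70) → (111.67,198.74) → (109.43,184.79), returning to the start.

Shape 3 is a circle drawn with `<circle>`. Its stroke #0000ff means score at S621, F2228. After flipping Y the toolpath is (207.82,156.66) → (199.07,177.77) → (177.96,186.52) → (156.85,177.77) → (148.10,156.66) → (156.85,135.55) → (177.96,126.80) → (199.07,135.55) → (207.82,156.66), returning to the start.

Shape 4 is a open polyline drawn with `<polyline>`. Its stroke #008000 means engrave at S290, F2731. After flipping Y the toolpath is (224.71,42.11) → (51.36,102.29) → (155.05,212.97) → (80.76,134.58) → (75.92,168.85).

Shape 5 is a open polyline drawn with `<path>`. Its stroke #0000ff means score at S621, F2228. After flipping Y the toolpath is (99.53,123.64) → (106.92,117.85) → (78.57,135.60) → (284.25,46.06) → (238.48,68.70) → (9.26,98.96).

; Generated by LaserGRBL
G21
G90
G0 X160.77 Y104.03
M3 S290
G1 X106.57 Y90.88 F2731
G1 X77.31 Y138.37
G1 X113.43 Y180.87
G1 X165.02 Y159.65
G1 X160.77 Y104.03
M5
G0 X109.43 Y184.79
M3 S290
G1 X98.46 Y193.70 F2731
G1 X111.67 Y198.74
G1 X109.43 Y184.79
M5
G0 X207.82 Y156.66
M3 S621
G1 X199.07 Y177.77 F2228
G1 X177.96 Y186.52
G1 X156.85 Y177.77
G1 X148.10 Y156.66
G1 X156.85 Y135.55
G1 X177.96 Y126.80
G1 X199.07 Y135.55
G1 X207.82 Y156.66
M5
G0 X224.71 Y42.11
M3 S290
G1 X51.36 Y102.29 F2731
G1 X155.05 Y212.97
G1 X80.76 Y134.58
G1 X75.92 Y168.85
M5
G0 X99.53 Y123.64
M3 S621
G1 X106.92 Y117.85 F2228
G1 X78.57 Y135.60
G1 X284.25 Y46.06
G1 X238.48 Y68.70
G1 X9.26 Y98.96
M5
G0 X0.00 Y0.00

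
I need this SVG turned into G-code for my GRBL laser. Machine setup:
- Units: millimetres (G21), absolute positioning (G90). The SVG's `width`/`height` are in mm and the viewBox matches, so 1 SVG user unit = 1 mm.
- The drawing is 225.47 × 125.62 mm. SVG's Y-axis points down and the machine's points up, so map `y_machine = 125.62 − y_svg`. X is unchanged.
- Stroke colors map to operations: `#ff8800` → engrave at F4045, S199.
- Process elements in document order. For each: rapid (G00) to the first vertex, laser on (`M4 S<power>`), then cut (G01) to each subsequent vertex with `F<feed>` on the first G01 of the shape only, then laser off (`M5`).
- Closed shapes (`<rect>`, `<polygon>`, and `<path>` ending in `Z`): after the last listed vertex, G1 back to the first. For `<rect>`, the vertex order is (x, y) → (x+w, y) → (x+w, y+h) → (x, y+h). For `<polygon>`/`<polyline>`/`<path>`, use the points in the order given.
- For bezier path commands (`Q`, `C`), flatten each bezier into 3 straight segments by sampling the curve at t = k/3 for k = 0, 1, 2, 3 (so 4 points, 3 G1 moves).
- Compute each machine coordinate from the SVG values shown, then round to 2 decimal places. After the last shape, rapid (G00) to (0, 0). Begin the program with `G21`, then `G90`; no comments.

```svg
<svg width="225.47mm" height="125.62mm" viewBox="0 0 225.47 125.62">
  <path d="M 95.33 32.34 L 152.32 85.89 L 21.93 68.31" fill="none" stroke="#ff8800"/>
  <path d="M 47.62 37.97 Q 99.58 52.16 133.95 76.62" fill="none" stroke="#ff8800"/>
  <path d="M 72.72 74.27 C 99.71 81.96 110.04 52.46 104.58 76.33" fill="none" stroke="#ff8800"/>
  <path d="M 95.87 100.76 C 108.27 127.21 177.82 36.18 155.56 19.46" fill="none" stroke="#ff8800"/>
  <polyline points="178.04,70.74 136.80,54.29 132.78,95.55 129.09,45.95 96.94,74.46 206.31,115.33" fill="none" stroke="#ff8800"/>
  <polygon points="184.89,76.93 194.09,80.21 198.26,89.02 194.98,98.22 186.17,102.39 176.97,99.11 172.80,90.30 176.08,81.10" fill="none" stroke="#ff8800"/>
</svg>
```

G21
G90
G00 X95.33 Y93.28
M4 S199
G01 X152.32 Y39.73 F4045
G01 X21.93 Y57.31
M5
G00 X47.62 Y87.65
M4 S199
G01 X80.31 Y77.05 F4045
G01 X109.08 Y64.17
G01 X133.95 Y49.00
M5
G00 X72.72 Y51.35
M4 S199
G01 X94.19 Y52.70 F4045
G01 X104.74 Y58.72
G01 X104.58 Y49.29
M5
G00 X95.87 Y24.86
M4 S199
G01 X121.80 Y30.47 F4045
G01 X152.73 Y71.77
G01 X155.56 Y106.16
M5
G00 X178.04 Y54.88
M4 S199
G01 X136.80 Y71.33 F4045
G01 X132.78 Y30.07
G01 X129.09 Y79.67
G01 X96.94 Y51.16
G01 X206.31 Y10.29
M5
G00 X184.89 Y48.69
M4 S199
G01 X194.09 Y45.41 F4045
G01 X198.26 Y36.60
G01 X194.98 Y27.40
G01 X186.17 Y23.23
G01 X176.97 Y26.51
G01 X172.80 Y35.32
G01 X176.08 Y44.52
G01 X184.89 Y48.69
M5
G00 X0.00 Y0.00

1 u = 1 mm; y_m = 125.62 − y.

[1] `<path>` open polyline, #ff8800→engrave S199 F4045: (95.33,93.28) → (152.32,39.73) → (21.93,57.31)

[2] `<path>` quadratic bezier, #ff8800→engrave S199 F4045: (47.62,87.65) → (80.31,77.05) → (109.08,64.17) → (133.95,49.00)

[3] `<path>` cubic bezier, #ff8800→engrave S199 F4045: (72.72,51.35) → (94.19,52.70) → (104.74,58.72) → (104.58,49.29)

[4] `<path>` cubic bezier, #ff8800→engrave S199 F4045: (95.87,24.86) → (121.80,30.47) → (152.73,71.77) → (155.56,106.16)

[5] `<polyline>` open polyline, #ff8800→engrave S199 F4045: (178.04,54.88) → (136.80,71.33) → (132.78,30.07) → (129.09,79.67) → (96.94,51.16) → (206.31,10.29)

[6] `<polygon>` regular polygon, #ff8800→engrave S199 F4045: (184.89,48.69) → (194.09,45.41) → (198.26,36.60) → (194.98,27.40) → (186.17,23.23) → (176.97,26.51) → (172.80,35.32) → (176.08,44.52) → (184.89,48.69) (closed)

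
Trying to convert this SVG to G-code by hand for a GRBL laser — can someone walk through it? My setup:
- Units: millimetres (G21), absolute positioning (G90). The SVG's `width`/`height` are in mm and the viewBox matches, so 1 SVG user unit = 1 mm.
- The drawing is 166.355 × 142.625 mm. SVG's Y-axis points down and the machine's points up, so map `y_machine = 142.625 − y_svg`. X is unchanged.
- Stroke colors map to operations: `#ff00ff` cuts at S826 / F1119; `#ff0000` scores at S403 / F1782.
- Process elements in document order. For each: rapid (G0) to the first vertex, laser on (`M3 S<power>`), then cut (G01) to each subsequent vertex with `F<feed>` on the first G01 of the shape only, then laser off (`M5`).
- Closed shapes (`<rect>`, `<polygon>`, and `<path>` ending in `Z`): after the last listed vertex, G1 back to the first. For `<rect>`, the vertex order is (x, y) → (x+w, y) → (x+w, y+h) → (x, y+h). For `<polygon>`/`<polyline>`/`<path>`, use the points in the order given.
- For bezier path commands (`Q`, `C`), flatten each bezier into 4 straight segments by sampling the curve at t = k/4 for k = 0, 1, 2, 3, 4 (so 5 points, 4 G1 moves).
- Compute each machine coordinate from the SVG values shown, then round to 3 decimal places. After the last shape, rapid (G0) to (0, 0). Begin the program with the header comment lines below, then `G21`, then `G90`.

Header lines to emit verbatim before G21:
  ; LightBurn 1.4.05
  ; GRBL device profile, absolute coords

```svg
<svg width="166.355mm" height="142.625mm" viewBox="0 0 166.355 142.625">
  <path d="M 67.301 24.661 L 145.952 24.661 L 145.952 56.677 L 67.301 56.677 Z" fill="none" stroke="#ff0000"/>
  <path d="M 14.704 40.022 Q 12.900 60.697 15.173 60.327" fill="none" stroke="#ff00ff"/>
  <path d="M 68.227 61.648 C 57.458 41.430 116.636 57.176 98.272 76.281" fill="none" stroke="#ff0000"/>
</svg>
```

1 u = 1 mm; y_m = 142.625 − y.

[1] `<path>` rectangle, #ff0000→score S403 F1782: (67.301,117.964) → (145.952,117.964) → (145.952,85.948) → (67.301,85.948) → (67.301,117.964) (closed)

[2] `<path>` quadratic bezier, #ff00ff→cut S826 F1119: (14.704,102.603) → (14.057,93.581) → (13.919,87.189) → (14.291,83.428) → (15.173,82.298)

[3] `<path>` cubic bezier, #ff0000→score S403 F1782: (68.227,80.977) → (70.961,89.907) → (86.098,88.407) → (99.810,79.533) → (98.272,66.344)

; LightBurn 1.4.05
; GRBL device profile, absolute coords
G21
G90
G0 X67.301 Y117.964
M3 S403
G01 X145.952 Y117.964 F1782
G01 X145.952 Y85.948
G01 X67.301 Y85.948
G01 X67.301 Y117.964
M5
G0 X14.704 Y102.603
M3 S826
G01 X14.057 Y93.581 F1119
G01 X13.919 Y87.189
G01 X14.291 Y83.428
G01 X15.173 Y82.298
M5
G0 X68.227 Y80.977
M3 S403
G01 X70.961 Y89.907 F1782
G01 X86.098 Y88.407
G01 X99.810 Y79.533
G01 X98.272 Y66.344
M5
G0 X0.000 Y0.000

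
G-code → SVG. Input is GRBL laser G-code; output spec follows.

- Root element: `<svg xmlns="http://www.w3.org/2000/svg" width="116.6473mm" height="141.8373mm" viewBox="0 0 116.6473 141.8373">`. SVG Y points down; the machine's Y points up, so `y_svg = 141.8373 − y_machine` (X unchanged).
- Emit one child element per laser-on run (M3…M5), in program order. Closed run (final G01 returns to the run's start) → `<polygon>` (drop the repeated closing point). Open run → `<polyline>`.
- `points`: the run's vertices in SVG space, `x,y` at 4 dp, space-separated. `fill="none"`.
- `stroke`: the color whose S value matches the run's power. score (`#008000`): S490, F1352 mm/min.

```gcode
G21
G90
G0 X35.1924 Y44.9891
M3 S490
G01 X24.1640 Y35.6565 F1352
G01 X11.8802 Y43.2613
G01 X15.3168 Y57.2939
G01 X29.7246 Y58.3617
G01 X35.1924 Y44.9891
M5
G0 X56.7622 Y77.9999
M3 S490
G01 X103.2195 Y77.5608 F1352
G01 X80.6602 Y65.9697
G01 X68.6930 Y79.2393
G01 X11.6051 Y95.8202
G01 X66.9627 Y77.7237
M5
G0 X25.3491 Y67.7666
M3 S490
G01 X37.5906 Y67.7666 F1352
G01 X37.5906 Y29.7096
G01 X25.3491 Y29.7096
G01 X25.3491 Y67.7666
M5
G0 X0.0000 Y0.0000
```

Machine Y-up, SVG Y-down with viewBox height 141.8373, so y_svg = 141.8373 − y_machine; X carries over. Every run uses S490, so all elements get stroke `#008000` (score).

Run 1: The run returns to its start, so emit a `<polygon>` with points (Y-flipped): 35.1924,96.8482 24.1640,106.1808 11.8802,98.5760 15.3168,84.5434 29.7246,83.4756.

Run 2: The run is open, so emit a `<polyline>` with points (Y-flipped): 56.7622,63.8374 103.2195,64.2765 80.6602,75.8676 68.6930,62.5980 11.6051,46.0171 66.9627,64.1136.

Run 3: The run returns to its start, so emit a `<polygon>` with points (Y-flipped): 25.3491,74.0707 37.5906,74.0707 37.5906,112.1277 25.3491,112.1277.

<svg xmlns="http://www.w3.org/2000/svg" width="116.6473mm" height="141.8373mm" viewBox="0 0 116.6473 141.8373">
  <polygon points="35.1924,96.8482 24.1640,106.1808 11.8802,98.5760 15.3168,84.5434 29.7246,83.4756" fill="none" stroke="#008000"/>
  <polyline points="56.7622,63.8374 103.2195,64.2765 80.6602,75.8676 68.6930,62.5980 11.6051,46.0171 66.9627,64.1136" fill="none" stroke="#008000"/>
  <polygon points="25.3491,74.0707 37.5906,74.0707 37.5906,112.1277 25.3491,112.1277" fill="none" stroke="#008000"/>
</svg>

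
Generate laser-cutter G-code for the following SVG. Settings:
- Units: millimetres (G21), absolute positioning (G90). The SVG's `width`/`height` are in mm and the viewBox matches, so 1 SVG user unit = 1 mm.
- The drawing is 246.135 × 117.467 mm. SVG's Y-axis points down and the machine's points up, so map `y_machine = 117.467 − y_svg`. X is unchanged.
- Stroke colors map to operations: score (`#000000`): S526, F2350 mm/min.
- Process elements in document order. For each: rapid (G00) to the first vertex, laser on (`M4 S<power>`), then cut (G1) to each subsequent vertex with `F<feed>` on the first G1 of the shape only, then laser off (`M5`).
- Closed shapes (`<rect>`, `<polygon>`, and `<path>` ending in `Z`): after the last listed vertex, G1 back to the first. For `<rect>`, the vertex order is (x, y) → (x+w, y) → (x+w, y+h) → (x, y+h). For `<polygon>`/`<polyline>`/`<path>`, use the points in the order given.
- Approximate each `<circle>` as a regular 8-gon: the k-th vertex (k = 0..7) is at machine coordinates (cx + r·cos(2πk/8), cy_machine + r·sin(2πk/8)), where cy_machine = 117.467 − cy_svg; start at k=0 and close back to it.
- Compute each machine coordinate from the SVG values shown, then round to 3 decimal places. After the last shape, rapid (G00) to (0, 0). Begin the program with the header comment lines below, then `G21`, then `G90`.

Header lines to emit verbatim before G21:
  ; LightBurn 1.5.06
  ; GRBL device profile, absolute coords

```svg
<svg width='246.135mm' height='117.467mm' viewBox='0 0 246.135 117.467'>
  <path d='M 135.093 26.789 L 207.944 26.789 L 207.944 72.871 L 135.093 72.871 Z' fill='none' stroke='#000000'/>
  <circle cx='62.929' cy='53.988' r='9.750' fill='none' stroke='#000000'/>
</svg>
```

; LightBurn 1.5.06
; GRBL device profile, absolute coords
G21
G90
G00 X135.093 Y90.678
M4 S526
G1 X207.944 Y90.678 F2350
G1 X207.944 Y44.596
G1 X135.093 Y44.596
G1 X135.093 Y90.678
M5
G00 X72.679 Y63.479
M4 S526
G1 X69.823 Y70.373 F2350
G1 X62.929 Y73.229
G1 X56.035 Y70.373
G1 X53.179 Y63.479
G1 X56.035 Y56.585
G1 X62.929 Y53.729
G1 X69.823 Y56.585
G1 X72.679 Y63.479
M5
G00 X0.000 Y0.000

1 u = 1 mm; y_m = 117.467 − y.

[1] `<path>` rectangle, #000000→score S526 F2350: (135.093,90.678) → (207.944,90.678) → (207.944,44.596) → (135.093,44.596) → (135.093,90.678) (closed)

[2] `<circle>` circle, #000000→score S526 F2350: (72.679,63.479) → (69.823,70.373) → (62.929,73.229) → (56.035,70.373) → (53.179,63.479) → (56.035,56.585) → (62.929,53.729) → (69.823,56.585) → (72.679,63.479) (closed)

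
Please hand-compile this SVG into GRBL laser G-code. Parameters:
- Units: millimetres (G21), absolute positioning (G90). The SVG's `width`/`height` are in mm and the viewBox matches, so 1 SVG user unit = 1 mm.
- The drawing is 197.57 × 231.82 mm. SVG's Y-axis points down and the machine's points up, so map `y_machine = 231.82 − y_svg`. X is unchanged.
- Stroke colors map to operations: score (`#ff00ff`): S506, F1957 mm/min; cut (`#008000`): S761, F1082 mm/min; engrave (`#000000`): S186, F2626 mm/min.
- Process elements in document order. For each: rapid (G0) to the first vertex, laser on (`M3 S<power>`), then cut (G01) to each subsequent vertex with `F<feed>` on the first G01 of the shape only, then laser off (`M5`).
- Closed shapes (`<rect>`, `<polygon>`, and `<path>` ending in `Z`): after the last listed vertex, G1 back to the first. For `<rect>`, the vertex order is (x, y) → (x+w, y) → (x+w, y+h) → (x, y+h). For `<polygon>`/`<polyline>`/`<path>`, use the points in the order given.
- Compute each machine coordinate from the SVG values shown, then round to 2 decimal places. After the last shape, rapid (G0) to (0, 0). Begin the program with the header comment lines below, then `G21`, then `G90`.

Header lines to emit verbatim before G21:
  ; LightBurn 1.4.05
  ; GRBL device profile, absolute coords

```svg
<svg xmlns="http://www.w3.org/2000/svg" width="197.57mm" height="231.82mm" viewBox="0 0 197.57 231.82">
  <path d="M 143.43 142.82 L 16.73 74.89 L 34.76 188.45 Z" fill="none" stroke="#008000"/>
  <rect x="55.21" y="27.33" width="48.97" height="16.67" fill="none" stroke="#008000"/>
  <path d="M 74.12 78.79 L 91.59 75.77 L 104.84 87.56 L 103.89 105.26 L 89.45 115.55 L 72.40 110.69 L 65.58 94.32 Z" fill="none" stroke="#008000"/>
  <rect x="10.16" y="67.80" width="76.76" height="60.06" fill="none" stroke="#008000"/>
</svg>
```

viewBox `0 0 197.57 231.82` with mm width/height → 1 unit = 1 mm. Flip: y_m = 231.82 − y_svg.

**Shape 1** — `<path>` closed polygon, stroke `#008000` → cut (S761, F1082). Machine vertices: (143.43,89.00) → (16.73,156.93) → (34.76,43.37) → (143.43,89.00). Closed: final G1 returns to the first vertex.

**Shape 2** — `<rect>` rectangle, stroke `#008000` → cut (S761, F1082). Machine vertices: (55.21,204.49) → (104.18,204.49) → (104.18,187.82) → (55.21,187.82) → (55.21,204.49). Closed: final G1 returns to the first vertex.

**Shape 3** — `<path>` regular polygon, stroke `#008000` → cut (S761, F1082). Machine vertices: (74.12,153.03) → (91.59,156.05) → (104.84,144.26) → (103.89,126.56) → (89.45,116.27) → (72.40,121.13) → (65.58,137.50) → (74.12,153.03). Closed: final G1 returns to the first vertex.

**Shape 4** — `<rect>` rectangle, stroke `#008000` → cut (S761, F1082). Machine vertices: (10.16,164.02) → (86.92,164.02) → (86.92,103.96) → (10.16,103.96) → (10.16,164.02). Closed: final G1 returns to the first vertex.

; LightBurn 1.4.05
; GRBL device profile, absolute coords
G21
G90
G0 X143.43 Y89.00
M3 S761
G01 X16.73 Y156.93 F1082
G01 X34.76 Y43.37
G01 X143.43 Y89.00
M5
G0 X55.21 Y204.49
M3 S761
G01 X104.18 Y204.49 F1082
G01 X104.18 Y187.82
G01 X55.21 Y187.82
G01 X55.21 Y204.49
M5
G0 X74.12 Y153.03
M3 S761
G01 X91.59 Y156.05 F1082
G01 X104.84 Y144.26
G01 X103.89 Y126.56
G01 X89.45 Y116.27
G01 X72.40 Y121.13
G01 X65.58 Y137.50
G01 X74.12 Y153.03
M5
G0 X10.16 Y164.02
M3 S761
G01 X86.92 Y164.02 F1082
G01 X86.92 Y103.96
G01 X10.16 Y103.96
G01 X10.16 Y164.02
M5
G0 X0.00 Y0.00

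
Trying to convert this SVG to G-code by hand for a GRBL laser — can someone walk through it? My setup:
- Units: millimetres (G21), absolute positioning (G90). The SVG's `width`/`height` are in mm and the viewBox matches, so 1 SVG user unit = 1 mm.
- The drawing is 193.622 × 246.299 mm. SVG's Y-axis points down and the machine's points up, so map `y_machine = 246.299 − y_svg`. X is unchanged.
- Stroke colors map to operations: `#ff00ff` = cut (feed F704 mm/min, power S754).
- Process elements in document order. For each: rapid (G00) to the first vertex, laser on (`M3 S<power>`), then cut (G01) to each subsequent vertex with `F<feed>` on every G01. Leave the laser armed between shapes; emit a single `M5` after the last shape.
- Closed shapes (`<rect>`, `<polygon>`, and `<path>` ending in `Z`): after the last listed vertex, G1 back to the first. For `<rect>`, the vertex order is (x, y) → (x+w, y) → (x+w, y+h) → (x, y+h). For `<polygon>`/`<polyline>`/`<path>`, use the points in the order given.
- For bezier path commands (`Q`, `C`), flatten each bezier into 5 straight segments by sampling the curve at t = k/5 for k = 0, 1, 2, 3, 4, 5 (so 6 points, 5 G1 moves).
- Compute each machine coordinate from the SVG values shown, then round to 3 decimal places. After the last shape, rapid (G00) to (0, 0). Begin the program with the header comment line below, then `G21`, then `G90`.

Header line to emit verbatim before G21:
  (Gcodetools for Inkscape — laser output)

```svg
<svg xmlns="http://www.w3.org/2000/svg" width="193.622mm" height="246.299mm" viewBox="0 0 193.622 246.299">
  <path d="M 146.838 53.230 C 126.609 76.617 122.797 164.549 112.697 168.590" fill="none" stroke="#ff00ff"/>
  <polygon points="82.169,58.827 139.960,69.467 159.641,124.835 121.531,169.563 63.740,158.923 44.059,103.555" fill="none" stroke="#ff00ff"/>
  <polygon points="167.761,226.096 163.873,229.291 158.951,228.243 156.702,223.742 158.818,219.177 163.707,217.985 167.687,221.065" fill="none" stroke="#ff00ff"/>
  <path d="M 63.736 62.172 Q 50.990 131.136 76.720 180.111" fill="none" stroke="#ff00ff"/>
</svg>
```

Since the viewBox matches the mm dimensions, user units are millimetres directly. The only transform is the Y-flip y_m = 246.299 − y_svg.

Shape 1 is a cubic bezier drawn with `<path>`. Its stroke #ff00ff means cut at S754, F704. After flipping Y the toolpath is (146.838,193.069) → (136.489,172.479) → (128.990,143.523) → (123.252,113.326) → (118.184,89.013) → (112.697,77.709).

Shape 2 is a regular polygon drawn with `<polygon>`. Its stroke #ff00ff means cut at S754, F704. After flipping Y the toolpath is (82.169,187.472) → (139.960,176.832) → (159.641,121.464) → (121.531,76.736) → (63.740,87.376) → (44.059,142.744) → (82.169,187.472), returning to the start.

Shape 3 is a regular polygon drawn with `<polygon>`. Its stroke #ff00ff means cut at S754, F704. After flipping Y the toolpath is (167.761,20.203) → (163.873,17.008) → (158.951,18.056) → (156.702,22.557) → (158.818,27.122) → (163.707,28.314) → (167.687,25.234) → (167.761,20.203), returning to the start.

Shape 4 is a quadratic bezier drawn with `<path>`. Its stroke #ff00ff means cut at S754, F704. After flipping Y the toolpath is (63.736,184.127) → (60.177,157.341) → (59.695,132.154) → (62.292,108.566) → (67.967,86.578) → (76.720,66.188).

(Gcodetools for Inkscape — laser output)
G21
G90
G00 X146.838 Y193.069
M3 S754
G01 X136.489 Y172.479 F704
G01 X128.990 Y143.523 F704
G01 X123.252 Y113.326 F704
G01 X118.184 Y89.013 F704
G01 X112.697 Y77.709 F704
G00 X82.169 Y187.472
M3 S754
G01 X139.960 Y176.832 F704
G01 X159.641 Y121.464 F704
G01 X121.531 Y76.736 F704
G01 X63.740 Y87.376 F704
G01 X44.059 Y142.744 F704
G01 X82.169 Y187.472 F704
G00 X167.761 Y20.203
M3 S754
G01 X163.873 Y17.008 F704
G01 X158.951 Y18.056 F704
G01 X156.702 Y22.557 F704
G01 X158.818 Y27.122 F704
G01 X163.707 Y28.314 F704
G01 X167.687 Y25.234 F704
G01 X167.761 Y20.203 F704
G00 X63.736 Y184.127
M3 S754
G01 X60.177 Y157.341 F704
G01 X59.695 Y132.154 F704
G01 X62.292 Y108.566 F704
G01 X67.967 Y86.578 F704
G01 X76.720 Y66.188 F704
M5
G00 X0.000 Y0.000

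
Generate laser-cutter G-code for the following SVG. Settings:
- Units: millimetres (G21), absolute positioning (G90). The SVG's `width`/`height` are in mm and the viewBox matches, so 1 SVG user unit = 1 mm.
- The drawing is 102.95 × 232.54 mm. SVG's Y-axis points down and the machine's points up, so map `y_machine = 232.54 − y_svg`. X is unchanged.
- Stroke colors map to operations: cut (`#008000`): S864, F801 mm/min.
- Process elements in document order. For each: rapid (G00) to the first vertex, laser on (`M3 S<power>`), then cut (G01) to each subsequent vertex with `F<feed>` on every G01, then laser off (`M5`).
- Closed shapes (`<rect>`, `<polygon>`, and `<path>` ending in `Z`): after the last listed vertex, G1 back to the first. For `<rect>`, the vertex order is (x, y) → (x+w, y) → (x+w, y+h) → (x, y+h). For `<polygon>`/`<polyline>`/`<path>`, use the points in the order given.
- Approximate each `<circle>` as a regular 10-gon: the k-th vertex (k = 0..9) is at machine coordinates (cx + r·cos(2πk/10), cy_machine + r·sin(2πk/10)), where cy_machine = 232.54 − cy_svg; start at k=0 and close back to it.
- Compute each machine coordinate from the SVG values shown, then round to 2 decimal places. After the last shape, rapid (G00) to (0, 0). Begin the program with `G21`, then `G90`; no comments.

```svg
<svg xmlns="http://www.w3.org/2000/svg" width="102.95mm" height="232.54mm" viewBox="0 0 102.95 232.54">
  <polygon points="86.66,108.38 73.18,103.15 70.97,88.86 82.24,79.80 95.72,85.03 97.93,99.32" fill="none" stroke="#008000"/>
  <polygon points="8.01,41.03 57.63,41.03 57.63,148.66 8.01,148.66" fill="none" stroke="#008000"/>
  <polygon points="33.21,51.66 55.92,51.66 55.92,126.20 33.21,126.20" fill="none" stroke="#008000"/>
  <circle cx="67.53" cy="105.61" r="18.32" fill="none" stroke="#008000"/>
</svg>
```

G21
G90
G00 X86.66 Y124.16
M3 S864
G01 X73.18 Y129.39 F801
G01 X70.97 Y143.68 F801
G01 X82.24 Y152.74 F801
G01 X95.72 Y147.51 F801
G01 X97.93 Y133.22 F801
G01 X86.66 Y124.16 F801
M5
G00 X8.01 Y191.51
M3 S864
G01 X57.63 Y191.51 F801
G01 X57.63 Y83.88 F801
G01 X8.01 Y83.88 F801
G01 X8.01 Y191.51 F801
M5
G00 X33.21 Y180.88
M3 S864
G01 X55.92 Y180.88 F801
G01 X55.92 Y106.34 F801
G01 X33.21 Y106.34 F801
G01 X33.21 Y180.88 F801
M5
G00 X85.85 Y126.93
M3 S864
G01 X82.35 Y137.70 F801
G01 X73.19 Y144.35 F801
G01 X61.87 Y144.35 F801
G01 X52.71 Y137.70 F801
G01 X49.21 Y126.93 F801
G01 X52.71 Y116.16 F801
G01 X61.87 Y109.51 F801
G01 X73.19 Y109.51 F801
G01 X82.35 Y116.16 F801
G01 X85.85 Y126.93 F801
M5
G00 X0.00 Y0.00

1 u = 1 mm; y_m = 232.54 − y.

[1] `<polygon>` regular polygon, #008000→cut S864 F801: (86.66,124.16) → (73.18,129.39) → (70.97,143.68) → (82.24,152.74) → (95.72,147.51) → (97.93,133.22) → (86.66,124.16) (closed)

[2] `<polygon>` rectangle, #008000→cut S864 F801: (8.01,191.51) → (57.63,191.51) → (57.63,83.88) → (8.01,83.88) → (8.01,191.51) (closed)

[3] `<polygon>` rectangle, #008000→cut S864 F801: (33.21,180.88) → (55.92,180.88) → (55.92,106.34) → (33.21,106.34) → (33.21,180.88) (closed)

[4] `<circle>` circle, #008000→cut S864 F801: (85.85,126.93) → (82.35,137.70) → (73.19,144.35) → (61.87,144.35) → (52.71,137.70) → (49.21,126.93) → (52.71,116.16) → (61.87,109.51) → (73.19,109.51) → (82.35,116.16) → (85.85,126.93) (closed)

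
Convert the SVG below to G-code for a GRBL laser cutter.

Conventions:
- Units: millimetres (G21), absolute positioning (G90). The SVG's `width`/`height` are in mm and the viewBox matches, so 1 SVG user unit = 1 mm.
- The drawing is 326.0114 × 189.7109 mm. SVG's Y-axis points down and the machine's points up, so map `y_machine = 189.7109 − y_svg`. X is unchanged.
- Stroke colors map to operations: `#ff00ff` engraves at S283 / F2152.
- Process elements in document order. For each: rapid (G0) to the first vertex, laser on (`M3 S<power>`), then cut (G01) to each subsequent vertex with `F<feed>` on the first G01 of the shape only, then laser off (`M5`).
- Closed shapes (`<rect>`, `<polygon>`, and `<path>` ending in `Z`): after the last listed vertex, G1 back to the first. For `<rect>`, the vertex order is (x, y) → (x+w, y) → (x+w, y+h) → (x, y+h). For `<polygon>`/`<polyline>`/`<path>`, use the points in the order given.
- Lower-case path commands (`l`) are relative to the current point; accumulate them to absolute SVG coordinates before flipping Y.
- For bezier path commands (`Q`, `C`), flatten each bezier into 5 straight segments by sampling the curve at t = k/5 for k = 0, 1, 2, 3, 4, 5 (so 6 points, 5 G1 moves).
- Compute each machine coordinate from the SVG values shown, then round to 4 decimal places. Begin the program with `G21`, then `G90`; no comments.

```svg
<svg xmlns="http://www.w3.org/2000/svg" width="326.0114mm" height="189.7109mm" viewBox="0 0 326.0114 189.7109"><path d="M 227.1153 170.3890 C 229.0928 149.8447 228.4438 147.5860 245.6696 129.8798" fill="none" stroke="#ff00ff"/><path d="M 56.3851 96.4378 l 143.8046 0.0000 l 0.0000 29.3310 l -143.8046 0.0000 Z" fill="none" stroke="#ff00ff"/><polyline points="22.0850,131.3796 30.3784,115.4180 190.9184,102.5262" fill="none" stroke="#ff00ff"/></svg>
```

G21
G90
G0 X227.1153 Y19.3219
M3 S283
G01 X228.1506 Y29.7241 F2152
G01 X229.5397 Y37.3569
G01 X232.2665 Y43.8395
G01 X237.3151 Y50.7912
G01 X245.6696 Y59.8311
M5
G0 X56.3851 Y93.2731
M3 S283
G01 X200.1897 Y93.2731 F2152
G01 X200.1897 Y63.9421
G01 X56.3851 Y63.9421
G01 X56.3851 Y93.2731
M5
G0 X22.0850 Y58.3313
M3 S283
G01 X30.3784 Y74.2929 F2152
G01 X190.9184 Y87.1847
M5

Since the viewBox matches the mm dimensions, user units are millimetres directly. The only transform is the Y-flip y_m = 189.7109 − y_svg.

Shape 1 is a cubic bezier drawn with `<path>`. Its stroke #ff00ff means engrave at S283, F2152. After flipping Y the toolpath is (227.1153,19.3219) → (228.1506,29.7241) → (229.5397,37.3569) → (232.2665,43.8395) → (237.3151,50.7912) → (245.6696,59.8311).

Shape 2 is a rectangle drawn with `<path>`. Its stroke #ff00ff means engrave at S283, F2152. After flipping Y the toolpath is (56.3851,93.2731) → (200.1897,93.2731) → (200.1897,63.9421) → (56.3851,63.9421) → (56.3851,93.2731), returning to the start.

Shape 3 is a open polyline drawn with `<polyline>`. Its stroke #ff00ff means engrave at S283, F2152. After flipping Y the toolpath is (22.0850,58.3313) → (30.3784,74.2929) → (190.9184,87.1847).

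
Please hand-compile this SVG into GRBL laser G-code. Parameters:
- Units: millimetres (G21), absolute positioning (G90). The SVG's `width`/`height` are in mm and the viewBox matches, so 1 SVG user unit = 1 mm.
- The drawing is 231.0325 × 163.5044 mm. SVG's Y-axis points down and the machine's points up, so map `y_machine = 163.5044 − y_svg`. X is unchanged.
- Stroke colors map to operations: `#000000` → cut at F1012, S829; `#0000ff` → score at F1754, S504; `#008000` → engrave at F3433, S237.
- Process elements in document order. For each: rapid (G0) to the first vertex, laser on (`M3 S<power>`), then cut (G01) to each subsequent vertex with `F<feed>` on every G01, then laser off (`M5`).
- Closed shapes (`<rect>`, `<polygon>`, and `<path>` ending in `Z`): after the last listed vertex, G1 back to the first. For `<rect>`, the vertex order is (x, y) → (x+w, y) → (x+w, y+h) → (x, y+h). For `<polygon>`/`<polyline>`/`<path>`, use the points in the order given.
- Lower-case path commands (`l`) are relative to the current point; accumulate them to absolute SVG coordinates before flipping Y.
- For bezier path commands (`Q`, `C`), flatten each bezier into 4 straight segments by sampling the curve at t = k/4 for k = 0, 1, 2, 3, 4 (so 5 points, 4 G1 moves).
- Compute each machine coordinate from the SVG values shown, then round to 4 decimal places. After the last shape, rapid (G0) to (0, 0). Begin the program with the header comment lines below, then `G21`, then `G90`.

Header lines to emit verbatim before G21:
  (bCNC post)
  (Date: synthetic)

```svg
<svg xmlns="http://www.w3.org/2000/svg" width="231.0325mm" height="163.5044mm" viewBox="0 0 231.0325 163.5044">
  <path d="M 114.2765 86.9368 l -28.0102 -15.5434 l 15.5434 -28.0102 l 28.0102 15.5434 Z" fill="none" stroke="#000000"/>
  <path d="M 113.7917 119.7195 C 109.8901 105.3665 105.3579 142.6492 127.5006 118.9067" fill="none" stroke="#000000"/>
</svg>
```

(bCNC post)
(Date: synthetic)
G21
G90
G0 X114.2765 Y76.5676
M3 S829
G01 X86.2663 Y92.1110 F1012
G01 X101.8097 Y120.1212 F1012
G01 X129.8199 Y104.5778 F1012
G01 X114.2765 Y76.5676 F1012
M5
G0 X113.7917 Y43.7849
M3 S829
G01 X111.1739 Y46.6283 F1012
G01 X110.8795 Y40.6702 F1012
G01 X115.4685 Y36.4727 F1012
G01 X127.5006 Y44.5977 F1012
M5
G0 X0.0000 Y0.0000

viewBox `0 0 231.0325 163.5044` with mm width/height → 1 unit = 1 mm. Flip: y_m = 163.5044 − y_svg.

**Shape 1** — `<path>` regular polygon, stroke `#000000` → cut (S829, F1012). Machine vertices: (114.2765,76.5676) → (86.2663,92.1110) → (101.8097,120.1212) → (129.8199,104.5778) → (114.2765,76.5676). Closed: final G1 returns to the first vertex.

**Shape 2** — `<path>` cubic bezier, stroke `#000000` → cut (S829, F1012). Control points (SVG): P0=(113.7917,119.7195), P1=(109.8901,105.3665), P2=(105.3579,142.6492), P3=(127.5006,118.9067); sampled at t=k/4. Machine vertices: (113.7917,43.7849) → (111.1739,46.6283) → (110.8795,40.6702) → (115.4685,36.4727) → (127.5006,44.5977). Open path.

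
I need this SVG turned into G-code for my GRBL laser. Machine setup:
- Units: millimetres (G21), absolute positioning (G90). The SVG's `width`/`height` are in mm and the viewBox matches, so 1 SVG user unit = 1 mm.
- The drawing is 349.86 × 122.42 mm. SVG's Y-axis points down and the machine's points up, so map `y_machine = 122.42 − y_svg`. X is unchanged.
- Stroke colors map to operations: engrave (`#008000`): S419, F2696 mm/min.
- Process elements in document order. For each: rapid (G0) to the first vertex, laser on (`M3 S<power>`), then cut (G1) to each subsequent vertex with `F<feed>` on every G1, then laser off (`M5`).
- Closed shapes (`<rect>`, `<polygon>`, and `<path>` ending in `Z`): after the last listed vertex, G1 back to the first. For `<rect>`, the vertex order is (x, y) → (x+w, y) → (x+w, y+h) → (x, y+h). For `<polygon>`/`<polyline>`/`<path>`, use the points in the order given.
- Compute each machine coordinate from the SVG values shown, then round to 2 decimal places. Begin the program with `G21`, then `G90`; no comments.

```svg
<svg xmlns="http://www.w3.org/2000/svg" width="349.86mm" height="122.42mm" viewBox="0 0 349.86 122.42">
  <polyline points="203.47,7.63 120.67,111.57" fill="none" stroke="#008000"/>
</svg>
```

G21
G90
G0 X203.47 Y114.79
M3 S419
G1 X120.67 Y10.85 F2696
M5

Since the viewBox matches the mm dimensions, user units are millimetres directly. The only transform is the Y-flip y_m = 122.42 − y_svg.

Shape 1 is a line segment drawn with `<polyline>`. Its stroke #008000 means engrave at S419, F2696. After flipping Y the toolpath is (203.47,114.79) → (120.67,10.85).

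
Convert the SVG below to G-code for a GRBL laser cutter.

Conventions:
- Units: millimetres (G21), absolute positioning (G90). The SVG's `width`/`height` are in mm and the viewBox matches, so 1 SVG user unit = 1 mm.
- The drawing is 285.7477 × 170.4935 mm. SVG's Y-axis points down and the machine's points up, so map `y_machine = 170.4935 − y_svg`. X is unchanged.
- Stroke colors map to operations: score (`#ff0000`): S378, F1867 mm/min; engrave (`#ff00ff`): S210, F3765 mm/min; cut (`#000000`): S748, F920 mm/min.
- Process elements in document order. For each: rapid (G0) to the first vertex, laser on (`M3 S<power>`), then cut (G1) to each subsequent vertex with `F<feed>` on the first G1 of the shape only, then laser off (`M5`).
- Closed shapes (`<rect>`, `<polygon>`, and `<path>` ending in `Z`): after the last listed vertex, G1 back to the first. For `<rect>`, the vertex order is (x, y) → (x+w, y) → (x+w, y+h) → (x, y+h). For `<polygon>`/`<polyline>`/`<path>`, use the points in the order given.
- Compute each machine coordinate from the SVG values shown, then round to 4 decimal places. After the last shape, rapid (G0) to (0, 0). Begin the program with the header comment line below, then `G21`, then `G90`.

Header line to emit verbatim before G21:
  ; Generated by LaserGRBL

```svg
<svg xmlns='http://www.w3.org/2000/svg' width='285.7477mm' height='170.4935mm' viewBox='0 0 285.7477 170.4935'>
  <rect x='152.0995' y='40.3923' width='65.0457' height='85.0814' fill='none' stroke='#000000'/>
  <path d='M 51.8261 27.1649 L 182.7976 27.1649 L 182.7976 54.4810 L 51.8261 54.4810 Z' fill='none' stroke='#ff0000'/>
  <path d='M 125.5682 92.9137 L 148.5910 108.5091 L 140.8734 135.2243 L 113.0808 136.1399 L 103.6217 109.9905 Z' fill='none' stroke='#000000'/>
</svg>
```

1 u = 1 mm; y_m = 170.4935 − y.

[1] `<rect>` rectangle, #000000→cut S748 F920: (152.0995,130.1012) → (217.1452,130.1012) → (217.1452,45.0198) → (152.0995,45.0198) → (152.0995,130.1012) (closed)

[2] `<path>` rectangle, #ff0000→score S378 F1867: (51.8261,143.3286) → (182.7976,143.3286) → (182.7976,116.0125) → (51.8261,116.0125) → (51.8261,143.3286) (closed)

[3] `<path>` regular polygon, #000000→cut S748 F920: (125.5682,77.5798) → (148.5910,61.9844) → (140.8734,35.2692) → (113.0808,34.3536) → (103.6217,60.5030) → (125.5682,77.5798) (closed)

; Generated by LaserGRBL
G21
G90
G0 X152.0995 Y130.1012
M3 S748
G1 X217.1452 Y130.1012 F920
G1 X217.1452 Y45.0198
G1 X152.0995 Y45.0198
G1 X152.0995 Y130.1012
M5
G0 X51.8261 Y143.3286
M3 S378
G1 X182.7976 Y143.3286 F1867
G1 X182.7976 Y116.0125
G1 X51.8261 Y116.0125
G1 X51.8261 Y143.3286
M5
G0 X125.5682 Y77.5798
M3 S748
G1 X148.5910 Y61.9844 F920
G1 X140.8734 Y35.2692
G1 X113.0808 Y34.3536
G1 X103.6217 Y60.5030
G1 X125.5682 Y77.5798
M5
G0 X0.0000 Y0.0000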